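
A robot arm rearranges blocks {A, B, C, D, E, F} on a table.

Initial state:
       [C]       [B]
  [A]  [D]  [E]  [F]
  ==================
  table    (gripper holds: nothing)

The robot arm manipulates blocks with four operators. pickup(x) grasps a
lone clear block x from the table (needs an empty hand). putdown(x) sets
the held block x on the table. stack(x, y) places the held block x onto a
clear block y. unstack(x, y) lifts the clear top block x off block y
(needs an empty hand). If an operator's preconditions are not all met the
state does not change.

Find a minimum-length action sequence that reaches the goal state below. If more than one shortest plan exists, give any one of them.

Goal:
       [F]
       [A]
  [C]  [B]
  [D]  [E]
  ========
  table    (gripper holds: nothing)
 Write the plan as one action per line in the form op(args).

unstack(B, F)
stack(B, E)
pickup(A)
stack(A, B)
pickup(F)
stack(F, A)

step 1 (unstack(B, F)): towers=[A; D/C; E; F] holding=B
step 2 (stack(B, E)): towers=[A; D/C; E/B; F] holding=-
step 3 (pickup(A)): towers=[D/C; E/B; F] holding=A
step 4 (stack(A, B)): towers=[D/C; E/B/A; F] holding=-
step 5 (pickup(F)): towers=[D/C; E/B/A] holding=F
step 6 (stack(F, A)): towers=[D/C; E/B/A/F] holding=-
goal check: towers=[D/C; E/B/A/F] holding=- — reached (length 6, optimal by BFS)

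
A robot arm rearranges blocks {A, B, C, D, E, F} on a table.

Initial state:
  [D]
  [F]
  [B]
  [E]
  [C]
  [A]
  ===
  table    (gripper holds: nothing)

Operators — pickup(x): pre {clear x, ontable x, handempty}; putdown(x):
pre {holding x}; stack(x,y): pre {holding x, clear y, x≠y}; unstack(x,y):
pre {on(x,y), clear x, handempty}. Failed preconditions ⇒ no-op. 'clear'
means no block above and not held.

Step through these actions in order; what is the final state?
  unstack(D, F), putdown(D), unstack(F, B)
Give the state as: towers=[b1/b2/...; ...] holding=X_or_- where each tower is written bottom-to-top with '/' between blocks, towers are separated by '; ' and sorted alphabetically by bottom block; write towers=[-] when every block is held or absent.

towers=[A/C/E/B; D] holding=F

step 1 (unstack(D, F)): towers=[A/C/E/B/F] holding=D
step 2 (putdown(D)): towers=[A/C/E/B/F; D] holding=-
step 3 (unstack(F, B)): towers=[A/C/E/B; D] holding=F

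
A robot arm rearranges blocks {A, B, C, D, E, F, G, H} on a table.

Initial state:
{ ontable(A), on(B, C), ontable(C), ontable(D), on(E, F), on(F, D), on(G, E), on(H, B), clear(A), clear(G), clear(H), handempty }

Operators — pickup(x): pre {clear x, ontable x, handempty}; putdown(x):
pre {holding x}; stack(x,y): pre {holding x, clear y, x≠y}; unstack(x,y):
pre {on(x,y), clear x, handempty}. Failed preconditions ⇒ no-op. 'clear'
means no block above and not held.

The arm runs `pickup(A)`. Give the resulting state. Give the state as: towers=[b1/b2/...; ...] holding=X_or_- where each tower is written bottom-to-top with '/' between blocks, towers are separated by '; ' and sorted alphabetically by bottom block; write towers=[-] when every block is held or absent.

before: towers=[A; C/B/H; D/F/E/G] holding=-
pre[pickup(A)]: clear(A) ✓, ontable(A) ✓, handempty ✓
all met → apply pickup(A)
after:  towers=[C/B/H; D/F/E/G] holding=A

towers=[C/B/H; D/F/E/G] holding=A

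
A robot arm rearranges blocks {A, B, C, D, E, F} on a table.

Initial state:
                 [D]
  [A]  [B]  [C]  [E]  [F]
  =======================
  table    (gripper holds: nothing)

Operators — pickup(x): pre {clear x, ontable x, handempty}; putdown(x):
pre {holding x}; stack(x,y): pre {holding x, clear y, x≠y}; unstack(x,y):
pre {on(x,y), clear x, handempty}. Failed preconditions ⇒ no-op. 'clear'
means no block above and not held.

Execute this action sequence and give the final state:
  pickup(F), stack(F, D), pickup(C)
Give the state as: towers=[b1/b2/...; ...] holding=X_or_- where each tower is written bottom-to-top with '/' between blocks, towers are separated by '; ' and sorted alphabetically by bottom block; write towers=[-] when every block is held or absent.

towers=[A; B; E/D/F] holding=C

step 1 (pickup(F)): towers=[A; B; C; E/D] holding=F
step 2 (stack(F, D)): towers=[A; B; C; E/D/F] holding=-
step 3 (pickup(C)): towers=[A; B; E/D/F] holding=C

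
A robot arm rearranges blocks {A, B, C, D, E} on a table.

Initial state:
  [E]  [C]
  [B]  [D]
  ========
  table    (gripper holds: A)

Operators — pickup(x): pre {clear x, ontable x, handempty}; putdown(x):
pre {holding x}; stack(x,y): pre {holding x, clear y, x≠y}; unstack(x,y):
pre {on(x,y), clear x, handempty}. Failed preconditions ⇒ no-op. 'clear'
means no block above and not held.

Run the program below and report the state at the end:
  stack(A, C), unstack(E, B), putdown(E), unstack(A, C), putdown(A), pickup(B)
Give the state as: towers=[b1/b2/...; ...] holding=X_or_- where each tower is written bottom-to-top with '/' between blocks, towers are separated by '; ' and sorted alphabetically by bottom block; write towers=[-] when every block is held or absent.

step 1 (stack(A, C)): towers=[B/E; D/C/A] holding=-
step 2 (unstack(E, B)): towers=[B; D/C/A] holding=E
step 3 (putdown(E)): towers=[B; D/C/A; E] holding=-
step 4 (unstack(A, C)): towers=[B; D/C; E] holding=A
step 5 (putdown(A)): towers=[A; B; D/C; E] holding=-
step 6 (pickup(B)): towers=[A; D/C; E] holding=B

towers=[A; D/C; E] holding=B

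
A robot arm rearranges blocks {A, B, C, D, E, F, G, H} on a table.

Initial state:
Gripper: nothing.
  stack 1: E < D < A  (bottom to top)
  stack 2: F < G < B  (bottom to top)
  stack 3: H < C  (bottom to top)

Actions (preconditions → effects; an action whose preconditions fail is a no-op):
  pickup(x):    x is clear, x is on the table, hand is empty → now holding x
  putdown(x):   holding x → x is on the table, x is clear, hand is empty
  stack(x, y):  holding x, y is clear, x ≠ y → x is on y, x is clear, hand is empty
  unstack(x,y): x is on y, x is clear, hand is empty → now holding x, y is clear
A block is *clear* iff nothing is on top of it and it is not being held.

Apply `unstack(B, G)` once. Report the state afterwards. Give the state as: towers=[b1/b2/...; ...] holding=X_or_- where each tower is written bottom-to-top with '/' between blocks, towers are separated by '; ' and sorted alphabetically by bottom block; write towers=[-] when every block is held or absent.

towers=[E/D/A; F/G; H/C] holding=B

before: towers=[E/D/A; F/G/B; H/C] holding=-
pre[unstack(B, G)]: on(B,G) ✓, clear(B) ✓, handempty ✓
all met → apply unstack(B, G)
after:  towers=[E/D/A; F/G; H/C] holding=B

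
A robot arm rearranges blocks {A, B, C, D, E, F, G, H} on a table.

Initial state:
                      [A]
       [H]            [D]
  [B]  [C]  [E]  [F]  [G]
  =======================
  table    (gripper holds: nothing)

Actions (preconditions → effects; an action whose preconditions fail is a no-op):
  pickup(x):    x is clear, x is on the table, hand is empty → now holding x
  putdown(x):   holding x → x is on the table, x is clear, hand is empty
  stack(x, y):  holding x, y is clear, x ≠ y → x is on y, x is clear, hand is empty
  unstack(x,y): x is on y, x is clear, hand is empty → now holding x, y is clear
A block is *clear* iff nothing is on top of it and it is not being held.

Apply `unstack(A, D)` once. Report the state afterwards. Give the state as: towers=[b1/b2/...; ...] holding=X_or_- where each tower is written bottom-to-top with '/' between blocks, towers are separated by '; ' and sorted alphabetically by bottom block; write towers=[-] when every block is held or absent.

before: towers=[B; C/H; E; F; G/D/A] holding=-
pre[unstack(A, D)]: on(A,D) ✓, clear(A) ✓, handempty ✓
all met → apply unstack(A, D)
after:  towers=[B; C/H; E; F; G/D] holding=A

towers=[B; C/H; E; F; G/D] holding=A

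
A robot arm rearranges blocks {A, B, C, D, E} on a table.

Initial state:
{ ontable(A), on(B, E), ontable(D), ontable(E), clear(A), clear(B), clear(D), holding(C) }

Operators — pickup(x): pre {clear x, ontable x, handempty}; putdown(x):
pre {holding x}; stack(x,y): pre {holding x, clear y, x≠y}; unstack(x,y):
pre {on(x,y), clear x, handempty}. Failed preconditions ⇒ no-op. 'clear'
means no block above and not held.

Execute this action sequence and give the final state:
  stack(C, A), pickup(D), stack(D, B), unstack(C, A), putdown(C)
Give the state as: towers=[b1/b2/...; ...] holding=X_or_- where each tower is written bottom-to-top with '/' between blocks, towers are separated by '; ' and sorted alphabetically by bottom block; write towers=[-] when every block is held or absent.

towers=[A; C; E/B/D] holding=-

step 1 (stack(C, A)): towers=[A/C; D; E/B] holding=-
step 2 (pickup(D)): towers=[A/C; E/B] holding=D
step 3 (stack(D, B)): towers=[A/C; E/B/D] holding=-
step 4 (unstack(C, A)): towers=[A; E/B/D] holding=C
step 5 (putdown(C)): towers=[A; C; E/B/D] holding=-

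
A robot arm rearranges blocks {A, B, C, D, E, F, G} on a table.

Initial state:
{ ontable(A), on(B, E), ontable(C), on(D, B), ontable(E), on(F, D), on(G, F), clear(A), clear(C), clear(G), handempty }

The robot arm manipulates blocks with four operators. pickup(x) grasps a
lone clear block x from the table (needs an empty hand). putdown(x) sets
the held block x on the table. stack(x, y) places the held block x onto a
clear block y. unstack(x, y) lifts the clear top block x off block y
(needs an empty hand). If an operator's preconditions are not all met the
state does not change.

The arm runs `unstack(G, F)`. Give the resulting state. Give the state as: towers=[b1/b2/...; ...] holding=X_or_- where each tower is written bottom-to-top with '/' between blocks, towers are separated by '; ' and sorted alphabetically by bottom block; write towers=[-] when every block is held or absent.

towers=[A; C; E/B/D/F] holding=G

before: towers=[A; C; E/B/D/F/G] holding=-
pre[unstack(G, F)]: on(G,F) yes, clear(G) yes, handempty yes
all met → apply unstack(G, F)
after:  towers=[A; C; E/B/D/F] holding=G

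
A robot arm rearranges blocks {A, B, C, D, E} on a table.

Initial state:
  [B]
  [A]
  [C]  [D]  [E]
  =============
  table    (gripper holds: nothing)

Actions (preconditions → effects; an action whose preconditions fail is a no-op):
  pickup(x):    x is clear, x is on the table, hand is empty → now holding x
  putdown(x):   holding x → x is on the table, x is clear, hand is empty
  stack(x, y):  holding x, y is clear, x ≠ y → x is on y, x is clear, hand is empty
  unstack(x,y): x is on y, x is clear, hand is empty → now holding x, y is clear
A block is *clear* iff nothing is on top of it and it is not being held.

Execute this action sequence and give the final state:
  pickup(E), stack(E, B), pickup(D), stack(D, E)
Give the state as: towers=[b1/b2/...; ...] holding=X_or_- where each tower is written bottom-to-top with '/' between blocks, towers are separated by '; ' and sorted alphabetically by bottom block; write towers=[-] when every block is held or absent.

step 1 (pickup(E)): towers=[C/A/B; D] holding=E
step 2 (stack(E, B)): towers=[C/A/B/E; D] holding=-
step 3 (pickup(D)): towers=[C/A/B/E] holding=D
step 4 (stack(D, E)): towers=[C/A/B/E/D] holding=-

towers=[C/A/B/E/D] holding=-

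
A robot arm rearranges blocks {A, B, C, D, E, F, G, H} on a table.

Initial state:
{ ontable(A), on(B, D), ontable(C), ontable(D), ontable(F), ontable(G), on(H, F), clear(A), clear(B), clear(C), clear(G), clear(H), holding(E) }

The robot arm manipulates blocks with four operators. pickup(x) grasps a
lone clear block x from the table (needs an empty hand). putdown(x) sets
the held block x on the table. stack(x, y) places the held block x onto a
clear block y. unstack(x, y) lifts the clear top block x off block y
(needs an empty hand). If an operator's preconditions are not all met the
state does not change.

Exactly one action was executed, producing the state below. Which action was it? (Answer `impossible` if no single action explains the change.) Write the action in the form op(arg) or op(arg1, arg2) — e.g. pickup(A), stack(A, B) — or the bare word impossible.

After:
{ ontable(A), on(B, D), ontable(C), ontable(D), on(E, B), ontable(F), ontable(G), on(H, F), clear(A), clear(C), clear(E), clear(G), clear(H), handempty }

target: towers=[A; C; D/B/E; F/H; G] holding=-
        putdown(E) → towers=[A; C; D/B; E; F/H; G] holding=-
       stack(E, G) → towers=[A; C; D/B; F/H; G/E] holding=-
       stack(E, A) → towers=[A/E; C; D/B; F/H; G] holding=-
       stack(E, H) → towers=[A; C; D/B; F/H/E; G] holding=-
       stack(E, B) → towers=[A; C; D/B/E; F/H; G] holding=-  ← match
       stack(E, C) → towers=[A; C/E; D/B; F/H; G] holding=-

stack(E, B)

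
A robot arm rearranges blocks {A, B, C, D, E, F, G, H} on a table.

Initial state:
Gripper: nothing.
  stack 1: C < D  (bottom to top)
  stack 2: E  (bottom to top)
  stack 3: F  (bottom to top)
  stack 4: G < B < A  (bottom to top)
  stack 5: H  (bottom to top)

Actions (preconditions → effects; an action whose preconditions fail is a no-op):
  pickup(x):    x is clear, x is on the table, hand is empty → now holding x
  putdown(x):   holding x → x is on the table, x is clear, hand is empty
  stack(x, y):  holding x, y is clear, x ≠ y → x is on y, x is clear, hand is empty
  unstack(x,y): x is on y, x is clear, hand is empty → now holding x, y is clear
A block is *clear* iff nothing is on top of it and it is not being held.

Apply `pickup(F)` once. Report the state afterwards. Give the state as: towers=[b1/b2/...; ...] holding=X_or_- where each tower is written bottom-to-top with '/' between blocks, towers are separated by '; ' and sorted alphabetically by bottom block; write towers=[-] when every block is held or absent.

towers=[C/D; E; G/B/A; H] holding=F

before: towers=[C/D; E; F; G/B/A; H] holding=-
pre[pickup(F)]: clear(F) ok, ontable(F) ok, handempty ok
all met → apply pickup(F)
after:  towers=[C/D; E; G/B/A; H] holding=F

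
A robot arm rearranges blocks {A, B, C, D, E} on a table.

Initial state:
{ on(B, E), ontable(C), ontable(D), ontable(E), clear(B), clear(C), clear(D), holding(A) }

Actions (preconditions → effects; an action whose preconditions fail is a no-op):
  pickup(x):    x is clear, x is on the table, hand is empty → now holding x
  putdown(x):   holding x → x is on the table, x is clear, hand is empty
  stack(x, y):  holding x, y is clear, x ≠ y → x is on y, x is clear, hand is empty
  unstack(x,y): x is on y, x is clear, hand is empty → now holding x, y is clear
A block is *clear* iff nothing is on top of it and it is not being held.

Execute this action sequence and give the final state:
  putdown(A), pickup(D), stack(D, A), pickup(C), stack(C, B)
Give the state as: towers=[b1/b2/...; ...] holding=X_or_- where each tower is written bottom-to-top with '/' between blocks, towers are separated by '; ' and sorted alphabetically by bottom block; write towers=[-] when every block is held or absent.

towers=[A/D; E/B/C] holding=-

step 1 (putdown(A)): towers=[A; C; D; E/B] holding=-
step 2 (pickup(D)): towers=[A; C; E/B] holding=D
step 3 (stack(D, A)): towers=[A/D; C; E/B] holding=-
step 4 (pickup(C)): towers=[A/D; E/B] holding=C
step 5 (stack(C, B)): towers=[A/D; E/B/C] holding=-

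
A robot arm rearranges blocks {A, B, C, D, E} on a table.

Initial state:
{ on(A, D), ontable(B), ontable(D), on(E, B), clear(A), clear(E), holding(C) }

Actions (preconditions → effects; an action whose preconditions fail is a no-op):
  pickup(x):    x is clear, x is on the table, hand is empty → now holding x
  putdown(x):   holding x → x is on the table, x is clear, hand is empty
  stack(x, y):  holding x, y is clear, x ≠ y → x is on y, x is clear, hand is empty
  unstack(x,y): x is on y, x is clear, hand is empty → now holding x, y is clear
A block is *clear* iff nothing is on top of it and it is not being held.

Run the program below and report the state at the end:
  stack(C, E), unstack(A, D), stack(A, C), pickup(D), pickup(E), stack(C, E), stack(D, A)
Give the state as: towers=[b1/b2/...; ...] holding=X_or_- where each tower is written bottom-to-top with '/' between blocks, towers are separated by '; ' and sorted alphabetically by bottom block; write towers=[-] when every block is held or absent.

step 1 (stack(C, E)): towers=[B/E/C; D/A] holding=-
step 2 (unstack(A, D)): towers=[B/E/C; D] holding=A
step 3 (stack(A, C)): towers=[B/E/C/A; D] holding=-
step 4 (pickup(D)): towers=[B/E/C/A] holding=D
step 5 (pickup(E)) [no-op]: towers=[B/E/C/A] holding=D
step 6 (stack(C, E)) [no-op]: towers=[B/E/C/A] holding=D
step 7 (stack(D, A)): towers=[B/E/C/A/D] holding=-

towers=[B/E/C/A/D] holding=-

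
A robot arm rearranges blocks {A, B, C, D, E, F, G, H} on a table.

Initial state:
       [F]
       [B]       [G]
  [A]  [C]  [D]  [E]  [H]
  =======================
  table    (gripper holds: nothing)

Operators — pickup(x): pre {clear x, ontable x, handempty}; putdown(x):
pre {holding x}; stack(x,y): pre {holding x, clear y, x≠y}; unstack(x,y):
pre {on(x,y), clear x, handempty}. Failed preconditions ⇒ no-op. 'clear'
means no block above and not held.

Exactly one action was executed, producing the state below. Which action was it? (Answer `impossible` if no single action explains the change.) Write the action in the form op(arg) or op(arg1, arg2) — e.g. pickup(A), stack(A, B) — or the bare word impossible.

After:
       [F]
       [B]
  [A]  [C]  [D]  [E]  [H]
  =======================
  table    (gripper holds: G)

target: towers=[A; C/B/F; D; E; H] holding=G
     unstack(G, E) → towers=[A; C/B/F; D; E; H] holding=G  ← match
         pickup(A) → towers=[C/B/F; D; E/G; H] holding=A
         pickup(H) → towers=[A; C/B/F; D; E/G] holding=H
     unstack(F, B) → towers=[A; C/B; D; E/G; H] holding=F
         pickup(D) → towers=[A; C/B/F; E/G; H] holding=D

unstack(G, E)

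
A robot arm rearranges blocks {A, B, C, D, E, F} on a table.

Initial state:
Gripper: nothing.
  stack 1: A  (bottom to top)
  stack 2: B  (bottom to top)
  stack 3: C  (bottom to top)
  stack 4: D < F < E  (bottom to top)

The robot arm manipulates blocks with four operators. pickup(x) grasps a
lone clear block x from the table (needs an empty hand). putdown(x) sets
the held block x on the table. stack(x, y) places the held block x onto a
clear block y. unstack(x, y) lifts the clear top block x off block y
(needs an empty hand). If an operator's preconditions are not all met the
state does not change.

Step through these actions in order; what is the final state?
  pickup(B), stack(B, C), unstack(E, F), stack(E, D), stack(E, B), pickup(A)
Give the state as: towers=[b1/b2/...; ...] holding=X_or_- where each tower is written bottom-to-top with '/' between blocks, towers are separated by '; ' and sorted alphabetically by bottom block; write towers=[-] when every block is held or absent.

step 1 (pickup(B)): towers=[A; C; D/F/E] holding=B
step 2 (stack(B, C)): towers=[A; C/B; D/F/E] holding=-
step 3 (unstack(E, F)): towers=[A; C/B; D/F] holding=E
step 4 (stack(E, D)) [no-op]: towers=[A; C/B; D/F] holding=E
step 5 (stack(E, B)): towers=[A; C/B/E; D/F] holding=-
step 6 (pickup(A)): towers=[C/B/E; D/F] holding=A

towers=[C/B/E; D/F] holding=A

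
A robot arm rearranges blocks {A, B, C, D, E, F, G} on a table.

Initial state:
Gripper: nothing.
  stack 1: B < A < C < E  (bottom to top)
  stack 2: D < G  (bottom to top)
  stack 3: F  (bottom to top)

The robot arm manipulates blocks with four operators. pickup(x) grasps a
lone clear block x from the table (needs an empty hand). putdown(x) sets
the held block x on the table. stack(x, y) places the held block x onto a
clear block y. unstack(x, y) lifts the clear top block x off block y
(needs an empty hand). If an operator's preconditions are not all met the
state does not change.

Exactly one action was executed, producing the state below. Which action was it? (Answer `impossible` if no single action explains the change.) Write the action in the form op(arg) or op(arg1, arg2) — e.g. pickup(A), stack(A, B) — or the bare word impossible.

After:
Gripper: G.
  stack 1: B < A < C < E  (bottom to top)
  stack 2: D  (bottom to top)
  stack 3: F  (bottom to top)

target: towers=[B/A/C/E; D; F] holding=G
         pickup(F) → towers=[B/A/C/E; D/G] holding=F
     unstack(G, D) → towers=[B/A/C/E; D; F] holding=G  ← match
     unstack(E, C) → towers=[B/A/C; D/G; F] holding=E

unstack(G, D)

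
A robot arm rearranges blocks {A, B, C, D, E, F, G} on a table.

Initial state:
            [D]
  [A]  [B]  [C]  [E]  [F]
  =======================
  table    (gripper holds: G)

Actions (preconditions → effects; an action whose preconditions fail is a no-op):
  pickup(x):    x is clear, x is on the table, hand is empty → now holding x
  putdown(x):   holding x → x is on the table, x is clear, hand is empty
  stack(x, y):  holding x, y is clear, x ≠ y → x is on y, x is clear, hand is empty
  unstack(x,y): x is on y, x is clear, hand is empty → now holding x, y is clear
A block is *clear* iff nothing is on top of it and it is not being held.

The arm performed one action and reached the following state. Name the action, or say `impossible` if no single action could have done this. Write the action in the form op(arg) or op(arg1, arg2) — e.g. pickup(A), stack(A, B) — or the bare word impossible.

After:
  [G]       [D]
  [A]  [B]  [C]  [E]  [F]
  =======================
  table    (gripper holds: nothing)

stack(G, A)

target: towers=[A/G; B; C/D; E; F] holding=-
        putdown(G) → towers=[A; B; C/D; E; F; G] holding=-
       stack(G, B) → towers=[A; B/G; C/D; E; F] holding=-
       stack(G, F) → towers=[A; B; C/D; E; F/G] holding=-
       stack(G, D) → towers=[A; B; C/D/G; E; F] holding=-
       stack(G, A) → towers=[A/G; B; C/D; E; F] holding=-  ← match
       stack(G, E) → towers=[A; B; C/D; E/G; F] holding=-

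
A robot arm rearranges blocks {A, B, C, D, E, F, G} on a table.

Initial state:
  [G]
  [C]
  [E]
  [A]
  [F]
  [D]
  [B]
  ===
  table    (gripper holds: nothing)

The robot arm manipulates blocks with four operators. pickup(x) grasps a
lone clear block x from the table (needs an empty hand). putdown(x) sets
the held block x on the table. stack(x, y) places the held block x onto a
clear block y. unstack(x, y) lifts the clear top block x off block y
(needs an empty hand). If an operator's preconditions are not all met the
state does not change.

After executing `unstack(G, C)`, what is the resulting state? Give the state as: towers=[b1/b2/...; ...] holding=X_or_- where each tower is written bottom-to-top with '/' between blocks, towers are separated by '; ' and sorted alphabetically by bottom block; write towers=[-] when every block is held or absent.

towers=[B/D/F/A/E/C] holding=G

before: towers=[B/D/F/A/E/C/G] holding=-
pre[unstack(G, C)]: on(G,C) yes, clear(G) yes, handempty yes
all met → apply unstack(G, C)
after:  towers=[B/D/F/A/E/C] holding=G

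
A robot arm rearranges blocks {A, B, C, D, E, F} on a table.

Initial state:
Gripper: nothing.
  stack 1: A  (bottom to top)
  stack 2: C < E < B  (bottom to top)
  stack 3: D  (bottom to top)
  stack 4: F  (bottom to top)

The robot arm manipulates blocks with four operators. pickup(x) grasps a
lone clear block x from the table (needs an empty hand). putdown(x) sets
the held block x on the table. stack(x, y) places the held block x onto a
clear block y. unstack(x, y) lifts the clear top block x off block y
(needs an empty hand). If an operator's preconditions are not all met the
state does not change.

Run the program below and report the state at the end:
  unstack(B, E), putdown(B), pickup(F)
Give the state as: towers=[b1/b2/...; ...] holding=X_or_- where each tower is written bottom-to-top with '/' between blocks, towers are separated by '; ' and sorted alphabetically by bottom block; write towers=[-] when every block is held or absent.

towers=[A; B; C/E; D] holding=F

step 1 (unstack(B, E)): towers=[A; C/E; D; F] holding=B
step 2 (putdown(B)): towers=[A; B; C/E; D; F] holding=-
step 3 (pickup(F)): towers=[A; B; C/E; D] holding=F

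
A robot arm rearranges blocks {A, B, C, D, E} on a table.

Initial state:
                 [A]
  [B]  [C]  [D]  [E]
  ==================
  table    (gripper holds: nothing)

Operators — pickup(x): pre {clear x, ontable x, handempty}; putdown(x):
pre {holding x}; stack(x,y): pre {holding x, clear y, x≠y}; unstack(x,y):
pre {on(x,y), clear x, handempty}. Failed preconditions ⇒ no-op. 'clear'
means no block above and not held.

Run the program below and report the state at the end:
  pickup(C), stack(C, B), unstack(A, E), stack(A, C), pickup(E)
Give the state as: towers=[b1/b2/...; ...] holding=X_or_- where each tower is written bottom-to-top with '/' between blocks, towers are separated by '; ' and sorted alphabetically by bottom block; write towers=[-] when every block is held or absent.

towers=[B/C/A; D] holding=E

step 1 (pickup(C)): towers=[B; D; E/A] holding=C
step 2 (stack(C, B)): towers=[B/C; D; E/A] holding=-
step 3 (unstack(A, E)): towers=[B/C; D; E] holding=A
step 4 (stack(A, C)): towers=[B/C/A; D; E] holding=-
step 5 (pickup(E)): towers=[B/C/A; D] holding=E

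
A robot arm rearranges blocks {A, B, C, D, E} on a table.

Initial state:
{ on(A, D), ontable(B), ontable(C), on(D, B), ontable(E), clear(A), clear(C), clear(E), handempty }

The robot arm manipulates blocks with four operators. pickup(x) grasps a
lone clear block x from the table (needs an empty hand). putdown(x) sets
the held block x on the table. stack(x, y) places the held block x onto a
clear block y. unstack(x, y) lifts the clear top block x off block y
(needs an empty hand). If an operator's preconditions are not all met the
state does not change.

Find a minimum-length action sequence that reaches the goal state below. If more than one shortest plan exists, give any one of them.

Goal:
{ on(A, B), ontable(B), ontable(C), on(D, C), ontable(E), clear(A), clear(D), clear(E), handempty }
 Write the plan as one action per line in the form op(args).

unstack(A, D)
putdown(A)
unstack(D, B)
stack(D, C)
pickup(A)
stack(A, B)

step 1 (unstack(A, D)): towers=[B/D; C; E] holding=A
step 2 (putdown(A)): towers=[A; B/D; C; E] holding=-
step 3 (unstack(D, B)): towers=[A; B; C; E] holding=D
step 4 (stack(D, C)): towers=[A; B; C/D; E] holding=-
step 5 (pickup(A)): towers=[B; C/D; E] holding=A
step 6 (stack(A, B)): towers=[B/A; C/D; E] holding=-
goal check: towers=[B/A; C/D; E] holding=- — reached (length 6, optimal by BFS)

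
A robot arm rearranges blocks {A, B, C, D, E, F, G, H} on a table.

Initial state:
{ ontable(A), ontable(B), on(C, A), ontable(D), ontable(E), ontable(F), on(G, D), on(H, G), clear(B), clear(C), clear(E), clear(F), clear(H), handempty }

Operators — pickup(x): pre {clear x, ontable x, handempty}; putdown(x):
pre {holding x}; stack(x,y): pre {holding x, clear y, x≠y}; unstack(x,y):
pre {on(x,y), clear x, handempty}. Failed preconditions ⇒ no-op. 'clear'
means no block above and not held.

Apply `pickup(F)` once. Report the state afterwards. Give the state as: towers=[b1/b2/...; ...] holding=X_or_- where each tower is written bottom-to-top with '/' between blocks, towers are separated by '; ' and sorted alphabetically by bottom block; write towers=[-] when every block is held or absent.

before: towers=[A/C; B; D/G/H; E; F] holding=-
pre[pickup(F)]: clear(F) yes, ontable(F) yes, handempty yes
all met → apply pickup(F)
after:  towers=[A/C; B; D/G/H; E] holding=F

towers=[A/C; B; D/G/H; E] holding=F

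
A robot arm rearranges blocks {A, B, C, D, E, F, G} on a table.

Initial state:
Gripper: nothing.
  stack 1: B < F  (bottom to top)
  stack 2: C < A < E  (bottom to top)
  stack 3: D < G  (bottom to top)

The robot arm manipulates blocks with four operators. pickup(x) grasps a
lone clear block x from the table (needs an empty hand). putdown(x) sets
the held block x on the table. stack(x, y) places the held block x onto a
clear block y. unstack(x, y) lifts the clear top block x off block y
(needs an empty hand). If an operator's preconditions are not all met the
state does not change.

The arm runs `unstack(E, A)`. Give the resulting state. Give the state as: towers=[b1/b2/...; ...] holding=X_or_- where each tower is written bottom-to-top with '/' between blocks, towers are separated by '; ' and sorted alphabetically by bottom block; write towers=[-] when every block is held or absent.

towers=[B/F; C/A; D/G] holding=E

before: towers=[B/F; C/A/E; D/G] holding=-
pre[unstack(E, A)]: on(E,A) ok, clear(E) ok, handempty ok
all met → apply unstack(E, A)
after:  towers=[B/F; C/A; D/G] holding=E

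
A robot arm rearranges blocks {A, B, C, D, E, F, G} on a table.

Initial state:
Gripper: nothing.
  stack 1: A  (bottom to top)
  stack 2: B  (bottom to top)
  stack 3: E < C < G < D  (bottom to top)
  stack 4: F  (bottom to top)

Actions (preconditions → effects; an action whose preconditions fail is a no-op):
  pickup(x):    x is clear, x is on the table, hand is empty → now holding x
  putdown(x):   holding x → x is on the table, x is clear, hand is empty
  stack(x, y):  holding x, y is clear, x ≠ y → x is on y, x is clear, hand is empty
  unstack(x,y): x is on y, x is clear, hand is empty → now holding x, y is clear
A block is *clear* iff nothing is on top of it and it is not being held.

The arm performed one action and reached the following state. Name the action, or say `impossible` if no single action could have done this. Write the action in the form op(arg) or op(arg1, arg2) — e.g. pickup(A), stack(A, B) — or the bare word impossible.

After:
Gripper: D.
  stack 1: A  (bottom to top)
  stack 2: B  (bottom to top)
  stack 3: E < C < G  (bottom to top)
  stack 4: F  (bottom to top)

unstack(D, G)

target: towers=[A; B; E/C/G; F] holding=D
         pickup(B) → towers=[A; E/C/G/D; F] holding=B
         pickup(F) → towers=[A; B; E/C/G/D] holding=F
     unstack(D, G) → towers=[A; B; E/C/G; F] holding=D  ← match
         pickup(A) → towers=[B; E/C/G/D; F] holding=A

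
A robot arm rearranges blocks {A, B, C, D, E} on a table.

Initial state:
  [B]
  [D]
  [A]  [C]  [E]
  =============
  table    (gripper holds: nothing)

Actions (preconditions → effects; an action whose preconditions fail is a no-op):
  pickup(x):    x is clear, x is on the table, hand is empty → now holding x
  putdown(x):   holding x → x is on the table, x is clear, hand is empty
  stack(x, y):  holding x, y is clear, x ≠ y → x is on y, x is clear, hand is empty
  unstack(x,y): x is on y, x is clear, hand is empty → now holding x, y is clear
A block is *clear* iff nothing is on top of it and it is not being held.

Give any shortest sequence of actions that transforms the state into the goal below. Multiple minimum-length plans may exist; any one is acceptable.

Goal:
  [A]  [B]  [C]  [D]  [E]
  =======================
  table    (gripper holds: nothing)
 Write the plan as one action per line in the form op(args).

unstack(B, D)
putdown(B)
unstack(D, A)
putdown(D)

step 1 (unstack(B, D)): towers=[A/D; C; E] holding=B
step 2 (putdown(B)): towers=[A/D; B; C; E] holding=-
step 3 (unstack(D, A)): towers=[A; B; C; E] holding=D
step 4 (putdown(D)): towers=[A; B; C; D; E] holding=-
goal check: towers=[A; B; C; D; E] holding=- — reached (length 4, optimal by BFS)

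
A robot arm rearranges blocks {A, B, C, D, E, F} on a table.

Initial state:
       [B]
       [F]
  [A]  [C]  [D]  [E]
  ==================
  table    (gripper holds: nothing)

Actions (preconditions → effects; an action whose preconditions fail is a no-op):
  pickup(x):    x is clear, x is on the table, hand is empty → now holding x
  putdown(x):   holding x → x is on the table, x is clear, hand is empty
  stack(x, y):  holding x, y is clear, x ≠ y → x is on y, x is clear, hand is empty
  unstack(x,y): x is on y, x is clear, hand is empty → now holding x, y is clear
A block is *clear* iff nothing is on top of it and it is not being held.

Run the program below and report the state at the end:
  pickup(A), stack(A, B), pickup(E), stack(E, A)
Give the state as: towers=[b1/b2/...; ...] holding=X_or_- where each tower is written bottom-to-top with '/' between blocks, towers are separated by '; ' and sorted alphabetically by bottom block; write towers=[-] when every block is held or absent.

step 1 (pickup(A)): towers=[C/F/B; D; E] holding=A
step 2 (stack(A, B)): towers=[C/F/B/A; D; E] holding=-
step 3 (pickup(E)): towers=[C/F/B/A; D] holding=E
step 4 (stack(E, A)): towers=[C/F/B/A/E; D] holding=-

towers=[C/F/B/A/E; D] holding=-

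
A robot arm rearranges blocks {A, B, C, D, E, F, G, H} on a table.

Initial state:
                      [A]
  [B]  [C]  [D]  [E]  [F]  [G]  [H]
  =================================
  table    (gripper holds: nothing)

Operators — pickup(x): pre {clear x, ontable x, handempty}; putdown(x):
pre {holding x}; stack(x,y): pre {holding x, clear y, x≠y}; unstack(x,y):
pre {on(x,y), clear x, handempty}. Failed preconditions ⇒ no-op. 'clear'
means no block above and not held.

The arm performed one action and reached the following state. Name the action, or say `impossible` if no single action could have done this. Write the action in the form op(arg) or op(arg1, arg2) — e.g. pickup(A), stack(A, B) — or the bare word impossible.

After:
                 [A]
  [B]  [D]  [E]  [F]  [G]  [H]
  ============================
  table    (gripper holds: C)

pickup(C)

target: towers=[B; D; E; F/A; G; H] holding=C
         pickup(G) → towers=[B; C; D; E; F/A; H] holding=G
     unstack(A, F) → towers=[B; C; D; E; F; G; H] holding=A
         pickup(E) → towers=[B; C; D; F/A; G; H] holding=E
         pickup(H) → towers=[B; C; D; E; F/A; G] holding=H
         pickup(B) → towers=[C; D; E; F/A; G; H] holding=B
         pickup(D) → towers=[B; C; E; F/A; G; H] holding=D
         pickup(C) → towers=[B; D; E; F/A; G; H] holding=C  ← match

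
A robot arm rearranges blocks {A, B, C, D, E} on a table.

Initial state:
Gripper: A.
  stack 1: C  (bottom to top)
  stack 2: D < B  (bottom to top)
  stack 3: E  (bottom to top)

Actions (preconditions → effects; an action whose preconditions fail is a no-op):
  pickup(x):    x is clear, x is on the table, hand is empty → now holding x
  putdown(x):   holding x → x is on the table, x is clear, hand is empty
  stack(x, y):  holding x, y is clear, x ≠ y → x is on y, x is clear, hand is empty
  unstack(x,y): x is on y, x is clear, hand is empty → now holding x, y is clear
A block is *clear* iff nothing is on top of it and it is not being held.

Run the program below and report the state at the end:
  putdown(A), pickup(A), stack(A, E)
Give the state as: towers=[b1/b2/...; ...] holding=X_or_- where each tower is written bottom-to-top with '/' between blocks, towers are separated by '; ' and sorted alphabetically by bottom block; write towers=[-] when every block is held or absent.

step 1 (putdown(A)): towers=[A; C; D/B; E] holding=-
step 2 (pickup(A)): towers=[C; D/B; E] holding=A
step 3 (stack(A, E)): towers=[C; D/B; E/A] holding=-

towers=[C; D/B; E/A] holding=-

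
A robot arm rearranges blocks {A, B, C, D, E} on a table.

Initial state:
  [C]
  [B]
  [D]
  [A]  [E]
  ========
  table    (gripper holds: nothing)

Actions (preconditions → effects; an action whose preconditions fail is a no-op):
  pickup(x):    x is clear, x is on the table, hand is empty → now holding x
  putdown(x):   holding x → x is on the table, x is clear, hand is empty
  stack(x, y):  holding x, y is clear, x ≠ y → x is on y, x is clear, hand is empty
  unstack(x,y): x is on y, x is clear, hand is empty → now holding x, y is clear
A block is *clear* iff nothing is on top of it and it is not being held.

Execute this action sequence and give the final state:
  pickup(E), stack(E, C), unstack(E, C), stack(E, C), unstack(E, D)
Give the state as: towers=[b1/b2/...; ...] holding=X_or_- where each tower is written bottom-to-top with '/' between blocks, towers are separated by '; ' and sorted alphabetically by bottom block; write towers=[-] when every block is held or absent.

step 1 (pickup(E)): towers=[A/D/B/C] holding=E
step 2 (stack(E, C)): towers=[A/D/B/C/E] holding=-
step 3 (unstack(E, C)): towers=[A/D/B/C] holding=E
step 4 (stack(E, C)): towers=[A/D/B/C/E] holding=-
step 5 (unstack(E, D)) [no-op]: towers=[A/D/B/C/E] holding=-

towers=[A/D/B/C/E] holding=-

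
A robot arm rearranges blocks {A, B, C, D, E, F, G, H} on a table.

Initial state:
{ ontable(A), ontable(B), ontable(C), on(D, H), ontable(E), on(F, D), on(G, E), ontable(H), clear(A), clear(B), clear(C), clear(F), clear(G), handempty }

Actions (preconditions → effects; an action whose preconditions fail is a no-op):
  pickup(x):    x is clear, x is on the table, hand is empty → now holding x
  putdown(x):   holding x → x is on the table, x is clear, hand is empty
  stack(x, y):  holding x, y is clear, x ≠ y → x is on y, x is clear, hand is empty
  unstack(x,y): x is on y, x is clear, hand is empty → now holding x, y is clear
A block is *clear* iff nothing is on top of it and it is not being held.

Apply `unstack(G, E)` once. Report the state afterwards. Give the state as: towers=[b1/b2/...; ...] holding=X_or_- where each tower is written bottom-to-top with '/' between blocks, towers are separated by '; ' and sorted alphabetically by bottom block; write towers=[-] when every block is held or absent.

before: towers=[A; B; C; E/G; H/D/F] holding=-
pre[unstack(G, E)]: on(G,E) ✓, clear(G) ✓, handempty ✓
all met → apply unstack(G, E)
after:  towers=[A; B; C; E; H/D/F] holding=G

towers=[A; B; C; E; H/D/F] holding=G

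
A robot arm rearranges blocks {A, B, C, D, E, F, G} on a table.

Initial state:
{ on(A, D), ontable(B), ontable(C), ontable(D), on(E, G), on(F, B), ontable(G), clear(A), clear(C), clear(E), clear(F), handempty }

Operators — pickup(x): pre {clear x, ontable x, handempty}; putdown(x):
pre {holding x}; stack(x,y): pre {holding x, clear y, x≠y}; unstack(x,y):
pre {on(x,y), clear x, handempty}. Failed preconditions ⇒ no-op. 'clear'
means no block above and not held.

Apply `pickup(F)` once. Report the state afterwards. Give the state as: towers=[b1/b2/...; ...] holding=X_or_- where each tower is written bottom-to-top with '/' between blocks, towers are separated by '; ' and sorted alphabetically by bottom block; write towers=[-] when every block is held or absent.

before: towers=[B/F; C; D/A; G/E] holding=-
pre[pickup(F)]: clear(F) ok, ontable(F) fail, handempty ok
ontable(F) unmet → pickup(F) is a no-op
after:  towers=[B/F; C; D/A; G/E] holding=-

towers=[B/F; C; D/A; G/E] holding=-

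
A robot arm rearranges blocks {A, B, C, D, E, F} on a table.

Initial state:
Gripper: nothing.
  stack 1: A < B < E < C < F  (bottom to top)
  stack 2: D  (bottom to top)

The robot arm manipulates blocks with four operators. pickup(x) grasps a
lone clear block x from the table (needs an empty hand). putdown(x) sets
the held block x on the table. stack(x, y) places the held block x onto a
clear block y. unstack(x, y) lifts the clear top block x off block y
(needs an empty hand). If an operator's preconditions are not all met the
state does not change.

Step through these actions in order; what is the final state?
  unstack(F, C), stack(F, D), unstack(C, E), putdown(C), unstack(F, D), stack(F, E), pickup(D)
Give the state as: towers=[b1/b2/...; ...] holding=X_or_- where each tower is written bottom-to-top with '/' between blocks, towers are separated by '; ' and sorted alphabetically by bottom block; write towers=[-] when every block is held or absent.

step 1 (unstack(F, C)): towers=[A/B/E/C; D] holding=F
step 2 (stack(F, D)): towers=[A/B/E/C; D/F] holding=-
step 3 (unstack(C, E)): towers=[A/B/E; D/F] holding=C
step 4 (putdown(C)): towers=[A/B/E; C; D/F] holding=-
step 5 (unstack(F, D)): towers=[A/B/E; C; D] holding=F
step 6 (stack(F, E)): towers=[A/B/E/F; C; D] holding=-
step 7 (pickup(D)): towers=[A/B/E/F; C] holding=D

towers=[A/B/E/F; C] holding=D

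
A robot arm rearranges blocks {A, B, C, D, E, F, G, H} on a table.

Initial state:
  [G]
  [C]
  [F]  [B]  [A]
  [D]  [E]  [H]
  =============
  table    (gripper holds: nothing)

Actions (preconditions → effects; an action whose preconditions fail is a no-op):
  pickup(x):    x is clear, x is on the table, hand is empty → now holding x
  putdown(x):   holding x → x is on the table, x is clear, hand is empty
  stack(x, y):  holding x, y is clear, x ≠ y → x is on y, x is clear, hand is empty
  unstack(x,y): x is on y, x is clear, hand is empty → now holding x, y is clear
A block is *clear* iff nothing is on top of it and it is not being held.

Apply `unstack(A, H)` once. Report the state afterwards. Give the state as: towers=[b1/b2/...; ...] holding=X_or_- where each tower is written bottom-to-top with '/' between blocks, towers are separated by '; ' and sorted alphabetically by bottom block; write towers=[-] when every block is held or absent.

before: towers=[D/F/C/G; E/B; H/A] holding=-
pre[unstack(A, H)]: on(A,H) ✓, clear(A) ✓, handempty ✓
all met → apply unstack(A, H)
after:  towers=[D/F/C/G; E/B; H] holding=A

towers=[D/F/C/G; E/B; H] holding=A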